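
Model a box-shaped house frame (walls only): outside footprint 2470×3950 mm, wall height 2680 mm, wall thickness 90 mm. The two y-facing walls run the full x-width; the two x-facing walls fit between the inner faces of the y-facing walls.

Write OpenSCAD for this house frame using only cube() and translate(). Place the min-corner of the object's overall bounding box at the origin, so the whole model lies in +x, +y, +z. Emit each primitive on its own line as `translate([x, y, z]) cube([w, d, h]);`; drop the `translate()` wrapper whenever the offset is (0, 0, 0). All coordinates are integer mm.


cube([2470, 90, 2680]);
translate([0, 3860, 0]) cube([2470, 90, 2680]);
translate([0, 90, 0]) cube([90, 3770, 2680]);
translate([2380, 90, 0]) cube([90, 3770, 2680]);


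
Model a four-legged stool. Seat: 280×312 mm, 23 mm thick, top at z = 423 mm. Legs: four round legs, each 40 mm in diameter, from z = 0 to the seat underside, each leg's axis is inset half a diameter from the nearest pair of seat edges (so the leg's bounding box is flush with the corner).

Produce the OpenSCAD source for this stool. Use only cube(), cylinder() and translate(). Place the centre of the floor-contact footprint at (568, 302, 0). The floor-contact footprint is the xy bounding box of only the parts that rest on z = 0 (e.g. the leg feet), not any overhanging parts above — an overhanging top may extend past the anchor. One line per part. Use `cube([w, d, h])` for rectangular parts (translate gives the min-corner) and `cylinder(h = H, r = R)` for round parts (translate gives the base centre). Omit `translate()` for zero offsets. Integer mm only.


// leg_h = 423 - 23 = 400
translate([428, 146, 400]) cube([280, 312, 23]);
translate([448, 166, 0]) cylinder(h = 400, r = 20);
translate([688, 166, 0]) cylinder(h = 400, r = 20);
translate([448, 438, 0]) cylinder(h = 400, r = 20);
translate([688, 438, 0]) cylinder(h = 400, r = 20);


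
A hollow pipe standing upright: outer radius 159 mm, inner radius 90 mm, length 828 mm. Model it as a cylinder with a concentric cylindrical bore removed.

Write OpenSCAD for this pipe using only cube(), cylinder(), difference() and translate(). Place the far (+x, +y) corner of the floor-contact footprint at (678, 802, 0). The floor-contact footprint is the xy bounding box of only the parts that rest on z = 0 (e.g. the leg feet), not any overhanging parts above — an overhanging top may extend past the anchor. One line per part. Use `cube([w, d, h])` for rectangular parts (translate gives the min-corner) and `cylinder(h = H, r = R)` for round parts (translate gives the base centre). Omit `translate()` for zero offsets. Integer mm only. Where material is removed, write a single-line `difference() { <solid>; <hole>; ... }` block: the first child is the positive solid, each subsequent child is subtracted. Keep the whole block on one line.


difference() { translate([519, 643, 0]) cylinder(h = 828, r = 159); translate([519, 643, 0]) cylinder(h = 828, r = 90); }


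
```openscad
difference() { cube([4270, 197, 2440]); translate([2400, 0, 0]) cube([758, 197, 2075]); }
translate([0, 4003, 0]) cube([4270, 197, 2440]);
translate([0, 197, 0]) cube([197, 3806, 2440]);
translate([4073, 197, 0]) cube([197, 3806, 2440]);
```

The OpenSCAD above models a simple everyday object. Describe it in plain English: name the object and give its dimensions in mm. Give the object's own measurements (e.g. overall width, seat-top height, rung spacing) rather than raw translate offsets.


A single room: four walls, each 2440 mm tall and 197 mm thick, enclosing an outside footprint 4270×4200 mm (x × y), no floor or roof. The front and back walls (−y and +y sides) run the full x-width; the side walls fit between their inner faces. A door opening 758 mm wide and 2075 mm tall is cut through the front wall from the floor up, its −x edge 2400 mm from the wall's −x end.


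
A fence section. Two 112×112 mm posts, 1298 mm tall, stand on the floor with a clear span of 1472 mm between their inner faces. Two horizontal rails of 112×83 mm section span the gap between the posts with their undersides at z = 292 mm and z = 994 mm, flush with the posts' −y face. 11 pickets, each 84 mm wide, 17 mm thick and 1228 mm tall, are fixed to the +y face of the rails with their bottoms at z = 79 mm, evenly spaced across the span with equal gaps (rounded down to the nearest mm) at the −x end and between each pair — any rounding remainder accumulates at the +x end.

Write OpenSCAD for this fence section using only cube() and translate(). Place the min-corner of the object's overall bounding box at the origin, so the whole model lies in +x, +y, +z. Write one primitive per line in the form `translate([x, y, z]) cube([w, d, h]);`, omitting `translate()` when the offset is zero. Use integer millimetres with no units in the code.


cube([112, 112, 1298]);
translate([1584, 0, 0]) cube([112, 112, 1298]);
translate([112, 0, 292]) cube([1472, 112, 83]);
translate([112, 0, 994]) cube([1472, 112, 83]);
translate([157, 112, 79]) cube([84, 17, 1228]);
translate([286, 112, 79]) cube([84, 17, 1228]);
translate([415, 112, 79]) cube([84, 17, 1228]);
translate([544, 112, 79]) cube([84, 17, 1228]);
translate([673, 112, 79]) cube([84, 17, 1228]);
translate([802, 112, 79]) cube([84, 17, 1228]);
translate([931, 112, 79]) cube([84, 17, 1228]);
translate([1060, 112, 79]) cube([84, 17, 1228]);
translate([1189, 112, 79]) cube([84, 17, 1228]);
translate([1318, 112, 79]) cube([84, 17, 1228]);
translate([1447, 112, 79]) cube([84, 17, 1228]);


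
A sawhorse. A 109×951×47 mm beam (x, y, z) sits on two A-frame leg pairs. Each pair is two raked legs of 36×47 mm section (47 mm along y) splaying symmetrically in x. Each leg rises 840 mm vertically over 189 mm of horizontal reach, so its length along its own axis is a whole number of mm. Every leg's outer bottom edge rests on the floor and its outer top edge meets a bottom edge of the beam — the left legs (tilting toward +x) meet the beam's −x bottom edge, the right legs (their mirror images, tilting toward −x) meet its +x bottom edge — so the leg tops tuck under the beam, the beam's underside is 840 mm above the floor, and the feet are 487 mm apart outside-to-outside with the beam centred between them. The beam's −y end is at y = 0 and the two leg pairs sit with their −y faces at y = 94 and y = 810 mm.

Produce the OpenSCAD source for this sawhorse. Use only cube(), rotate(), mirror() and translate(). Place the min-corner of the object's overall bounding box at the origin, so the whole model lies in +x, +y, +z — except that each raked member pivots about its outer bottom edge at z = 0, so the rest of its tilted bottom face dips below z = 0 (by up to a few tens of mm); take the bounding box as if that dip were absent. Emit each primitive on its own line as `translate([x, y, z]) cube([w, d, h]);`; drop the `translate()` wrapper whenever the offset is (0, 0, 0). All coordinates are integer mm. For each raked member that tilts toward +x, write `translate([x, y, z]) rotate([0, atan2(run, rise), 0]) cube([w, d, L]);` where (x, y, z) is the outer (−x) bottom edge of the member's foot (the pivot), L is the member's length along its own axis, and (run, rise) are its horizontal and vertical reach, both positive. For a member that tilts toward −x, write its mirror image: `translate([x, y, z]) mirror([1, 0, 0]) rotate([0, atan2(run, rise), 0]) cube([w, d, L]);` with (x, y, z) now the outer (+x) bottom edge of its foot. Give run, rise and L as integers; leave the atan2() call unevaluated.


translate([189, 0, 840]) cube([109, 951, 47]);
translate([0, 94, 0]) rotate([0, atan2(189, 840), 0]) cube([36, 47, 861]);
translate([487, 94, 0]) mirror([1, 0, 0]) rotate([0, atan2(189, 840), 0]) cube([36, 47, 861]);
translate([0, 810, 0]) rotate([0, atan2(189, 840), 0]) cube([36, 47, 861]);
translate([487, 810, 0]) mirror([1, 0, 0]) rotate([0, atan2(189, 840), 0]) cube([36, 47, 861]);


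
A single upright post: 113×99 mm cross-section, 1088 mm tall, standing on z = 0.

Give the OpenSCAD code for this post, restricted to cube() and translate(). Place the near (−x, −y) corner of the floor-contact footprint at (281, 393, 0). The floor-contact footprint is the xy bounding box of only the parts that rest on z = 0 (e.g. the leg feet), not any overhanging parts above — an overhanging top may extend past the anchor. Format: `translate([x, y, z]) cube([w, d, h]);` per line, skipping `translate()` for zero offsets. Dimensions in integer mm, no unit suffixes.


translate([281, 393, 0]) cube([113, 99, 1088]);


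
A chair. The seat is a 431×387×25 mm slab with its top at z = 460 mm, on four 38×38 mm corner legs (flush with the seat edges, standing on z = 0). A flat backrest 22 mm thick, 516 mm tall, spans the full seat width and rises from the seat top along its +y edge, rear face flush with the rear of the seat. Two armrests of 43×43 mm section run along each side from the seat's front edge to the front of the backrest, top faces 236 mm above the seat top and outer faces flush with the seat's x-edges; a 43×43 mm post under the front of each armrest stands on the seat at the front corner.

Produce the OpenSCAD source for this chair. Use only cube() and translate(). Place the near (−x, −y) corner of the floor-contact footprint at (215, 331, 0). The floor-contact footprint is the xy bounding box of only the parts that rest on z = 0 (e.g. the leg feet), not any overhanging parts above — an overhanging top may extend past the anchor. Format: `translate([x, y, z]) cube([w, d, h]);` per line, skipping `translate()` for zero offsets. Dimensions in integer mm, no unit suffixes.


// leg_h = 460 - 25 = 435
// arm post h = 236 - 43 = 193
translate([215, 331, 435]) cube([431, 387, 25]);
translate([215, 331, 0]) cube([38, 38, 435]);
translate([608, 331, 0]) cube([38, 38, 435]);
translate([215, 680, 0]) cube([38, 38, 435]);
translate([608, 680, 0]) cube([38, 38, 435]);
translate([215, 696, 460]) cube([431, 22, 516]);
translate([215, 331, 653]) cube([43, 365, 43]);
translate([603, 331, 653]) cube([43, 365, 43]);
translate([215, 331, 460]) cube([43, 43, 193]);
translate([603, 331, 460]) cube([43, 43, 193]);


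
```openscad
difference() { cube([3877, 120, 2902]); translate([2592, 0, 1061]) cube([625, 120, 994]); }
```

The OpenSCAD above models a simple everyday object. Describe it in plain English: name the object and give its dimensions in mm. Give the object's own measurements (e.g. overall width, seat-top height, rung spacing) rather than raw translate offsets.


A wall 3877 mm long (x), 120 mm thick (y), 2902 mm tall, with a rectangular window opening cut through it. The opening is 625 mm wide and 994 mm tall; its sill is at z = 1061 mm and its near (−x) edge is 2592 mm from the wall's −x end. The opening passes through the full wall thickness.


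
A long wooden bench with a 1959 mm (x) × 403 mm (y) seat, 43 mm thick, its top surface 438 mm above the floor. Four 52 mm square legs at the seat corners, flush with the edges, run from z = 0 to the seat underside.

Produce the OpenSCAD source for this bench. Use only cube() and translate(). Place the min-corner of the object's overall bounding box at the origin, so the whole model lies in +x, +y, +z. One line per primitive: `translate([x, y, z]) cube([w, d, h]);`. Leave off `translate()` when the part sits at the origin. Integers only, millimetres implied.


translate([0, 0, 395]) cube([1959, 403, 43]);
cube([52, 52, 395]);
translate([0, 351, 0]) cube([52, 52, 395]);
translate([1907, 0, 0]) cube([52, 52, 395]);
translate([1907, 351, 0]) cube([52, 52, 395]);


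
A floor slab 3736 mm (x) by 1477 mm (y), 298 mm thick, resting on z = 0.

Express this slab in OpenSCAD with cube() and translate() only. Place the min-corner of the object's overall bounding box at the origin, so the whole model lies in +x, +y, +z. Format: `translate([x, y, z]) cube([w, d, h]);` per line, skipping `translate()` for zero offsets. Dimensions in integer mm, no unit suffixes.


cube([3736, 1477, 298]);


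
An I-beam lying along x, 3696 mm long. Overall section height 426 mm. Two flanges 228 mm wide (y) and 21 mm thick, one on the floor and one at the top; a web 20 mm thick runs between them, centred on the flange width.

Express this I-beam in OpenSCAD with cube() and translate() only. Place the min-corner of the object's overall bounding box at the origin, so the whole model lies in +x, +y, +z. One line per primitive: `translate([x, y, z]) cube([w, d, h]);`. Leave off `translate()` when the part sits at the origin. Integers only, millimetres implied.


cube([3696, 228, 21]);
translate([0, 104, 21]) cube([3696, 20, 384]);
translate([0, 0, 405]) cube([3696, 228, 21]);


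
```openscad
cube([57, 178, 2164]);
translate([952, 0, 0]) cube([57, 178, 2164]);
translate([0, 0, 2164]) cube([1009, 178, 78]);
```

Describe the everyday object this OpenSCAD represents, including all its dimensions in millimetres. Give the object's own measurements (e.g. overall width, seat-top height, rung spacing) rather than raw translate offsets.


A door frame. The clear opening is 895 mm wide and 2164 mm high. Two 57 mm wide jambs, 178 mm deep, stand either side of the opening from the floor to the top of the opening. A 78 mm thick head sits across the top of both jambs, spanning the full outside width of the frame.


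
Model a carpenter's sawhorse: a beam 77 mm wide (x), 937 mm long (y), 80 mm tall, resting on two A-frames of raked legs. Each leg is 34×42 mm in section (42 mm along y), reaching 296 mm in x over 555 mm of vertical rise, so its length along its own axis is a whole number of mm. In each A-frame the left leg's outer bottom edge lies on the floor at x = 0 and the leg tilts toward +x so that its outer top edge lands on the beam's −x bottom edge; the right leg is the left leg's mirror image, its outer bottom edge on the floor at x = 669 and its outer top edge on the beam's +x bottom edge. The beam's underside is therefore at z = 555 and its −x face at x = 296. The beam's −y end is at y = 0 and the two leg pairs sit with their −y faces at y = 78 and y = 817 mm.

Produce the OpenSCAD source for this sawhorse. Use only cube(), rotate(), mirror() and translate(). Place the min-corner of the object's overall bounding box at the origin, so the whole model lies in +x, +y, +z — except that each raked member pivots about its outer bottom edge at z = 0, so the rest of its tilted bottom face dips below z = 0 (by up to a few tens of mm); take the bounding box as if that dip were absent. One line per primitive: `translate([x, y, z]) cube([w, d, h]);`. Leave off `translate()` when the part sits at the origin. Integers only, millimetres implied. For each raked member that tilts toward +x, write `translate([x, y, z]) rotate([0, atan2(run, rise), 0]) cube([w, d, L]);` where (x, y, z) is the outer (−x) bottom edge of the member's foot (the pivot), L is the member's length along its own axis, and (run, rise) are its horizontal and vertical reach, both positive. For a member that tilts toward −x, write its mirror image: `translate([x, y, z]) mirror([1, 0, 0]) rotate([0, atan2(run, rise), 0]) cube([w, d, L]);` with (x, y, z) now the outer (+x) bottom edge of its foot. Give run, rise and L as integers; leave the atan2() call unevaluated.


translate([296, 0, 555]) cube([77, 937, 80]);
translate([0, 78, 0]) rotate([0, atan2(296, 555), 0]) cube([34, 42, 629]);
translate([669, 78, 0]) mirror([1, 0, 0]) rotate([0, atan2(296, 555), 0]) cube([34, 42, 629]);
translate([0, 817, 0]) rotate([0, atan2(296, 555), 0]) cube([34, 42, 629]);
translate([669, 817, 0]) mirror([1, 0, 0]) rotate([0, atan2(296, 555), 0]) cube([34, 42, 629]);


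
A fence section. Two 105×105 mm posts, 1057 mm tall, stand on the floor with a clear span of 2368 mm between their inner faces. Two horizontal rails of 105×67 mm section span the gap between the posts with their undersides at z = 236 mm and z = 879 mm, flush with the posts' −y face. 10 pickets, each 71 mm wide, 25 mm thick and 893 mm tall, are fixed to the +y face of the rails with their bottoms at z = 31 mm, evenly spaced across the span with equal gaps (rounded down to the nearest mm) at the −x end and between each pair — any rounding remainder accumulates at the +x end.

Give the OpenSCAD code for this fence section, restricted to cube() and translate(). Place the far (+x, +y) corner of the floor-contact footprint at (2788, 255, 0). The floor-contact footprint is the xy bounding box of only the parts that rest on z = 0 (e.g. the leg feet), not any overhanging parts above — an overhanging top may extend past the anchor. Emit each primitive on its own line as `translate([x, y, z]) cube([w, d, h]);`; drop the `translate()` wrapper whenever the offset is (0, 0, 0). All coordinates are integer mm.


translate([210, 150, 0]) cube([105, 105, 1057]);
translate([2683, 150, 0]) cube([105, 105, 1057]);
translate([315, 150, 236]) cube([2368, 105, 67]);
translate([315, 150, 879]) cube([2368, 105, 67]);
translate([465, 255, 31]) cube([71, 25, 893]);
translate([686, 255, 31]) cube([71, 25, 893]);
translate([907, 255, 31]) cube([71, 25, 893]);
translate([1128, 255, 31]) cube([71, 25, 893]);
translate([1349, 255, 31]) cube([71, 25, 893]);
translate([1570, 255, 31]) cube([71, 25, 893]);
translate([1791, 255, 31]) cube([71, 25, 893]);
translate([2012, 255, 31]) cube([71, 25, 893]);
translate([2233, 255, 31]) cube([71, 25, 893]);
translate([2454, 255, 31]) cube([71, 25, 893]);


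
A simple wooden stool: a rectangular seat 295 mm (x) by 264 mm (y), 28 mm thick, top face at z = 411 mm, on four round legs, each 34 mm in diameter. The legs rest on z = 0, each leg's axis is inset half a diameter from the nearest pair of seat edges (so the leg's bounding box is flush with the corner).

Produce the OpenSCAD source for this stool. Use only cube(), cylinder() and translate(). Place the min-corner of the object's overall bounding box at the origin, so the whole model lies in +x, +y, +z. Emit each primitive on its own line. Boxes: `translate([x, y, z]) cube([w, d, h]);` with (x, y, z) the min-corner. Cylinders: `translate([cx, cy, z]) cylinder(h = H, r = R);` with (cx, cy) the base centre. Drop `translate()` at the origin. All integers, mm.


// leg_h = 411 - 28 = 383
translate([0, 0, 383]) cube([295, 264, 28]);
translate([17, 17, 0]) cylinder(h = 383, r = 17);
translate([278, 17, 0]) cylinder(h = 383, r = 17);
translate([17, 247, 0]) cylinder(h = 383, r = 17);
translate([278, 247, 0]) cylinder(h = 383, r = 17);


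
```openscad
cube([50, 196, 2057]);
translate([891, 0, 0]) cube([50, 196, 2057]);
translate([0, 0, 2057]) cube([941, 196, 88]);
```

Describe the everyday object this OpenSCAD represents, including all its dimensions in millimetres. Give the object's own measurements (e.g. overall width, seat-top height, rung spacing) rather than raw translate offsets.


A door frame. The clear opening is 841 mm wide and 2057 mm high. Two 50 mm wide jambs, 196 mm deep, stand either side of the opening from the floor to the top of the opening. A 88 mm thick head sits across the top of both jambs, spanning the full outside width of the frame.


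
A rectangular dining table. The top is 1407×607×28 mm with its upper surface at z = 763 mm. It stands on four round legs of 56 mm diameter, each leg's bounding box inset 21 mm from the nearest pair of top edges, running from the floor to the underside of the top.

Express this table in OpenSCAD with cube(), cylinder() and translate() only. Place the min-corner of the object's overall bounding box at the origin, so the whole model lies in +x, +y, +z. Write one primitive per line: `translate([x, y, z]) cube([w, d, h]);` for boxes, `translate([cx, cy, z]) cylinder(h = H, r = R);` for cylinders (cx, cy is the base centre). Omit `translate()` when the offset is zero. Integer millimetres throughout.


// leg_h = 763 - 28 = 735
translate([0, 0, 735]) cube([1407, 607, 28]);
translate([49, 49, 0]) cylinder(h = 735, r = 28);
translate([1358, 49, 0]) cylinder(h = 735, r = 28);
translate([49, 558, 0]) cylinder(h = 735, r = 28);
translate([1358, 558, 0]) cylinder(h = 735, r = 28);


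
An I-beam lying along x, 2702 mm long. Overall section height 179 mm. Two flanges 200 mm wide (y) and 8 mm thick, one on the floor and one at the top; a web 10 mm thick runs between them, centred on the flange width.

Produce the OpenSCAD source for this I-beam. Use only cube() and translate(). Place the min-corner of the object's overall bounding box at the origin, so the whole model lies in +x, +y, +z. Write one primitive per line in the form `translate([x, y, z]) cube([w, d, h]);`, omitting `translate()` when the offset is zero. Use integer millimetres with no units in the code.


cube([2702, 200, 8]);
translate([0, 95, 8]) cube([2702, 10, 163]);
translate([0, 0, 171]) cube([2702, 200, 8]);


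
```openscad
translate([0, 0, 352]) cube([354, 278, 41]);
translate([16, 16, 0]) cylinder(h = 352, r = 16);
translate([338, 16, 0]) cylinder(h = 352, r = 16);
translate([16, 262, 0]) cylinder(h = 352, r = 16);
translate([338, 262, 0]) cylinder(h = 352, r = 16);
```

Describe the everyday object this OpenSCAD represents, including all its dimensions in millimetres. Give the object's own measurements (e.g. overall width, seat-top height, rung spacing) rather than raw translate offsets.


A simple wooden stool: a rectangular seat 354 mm (x) by 278 mm (y), 41 mm thick, top face at z = 393 mm, on four round legs, each 32 mm in diameter. The legs rest on z = 0, each leg's axis is inset half a diameter from the nearest pair of seat edges (so the leg's bounding box is flush with the corner).


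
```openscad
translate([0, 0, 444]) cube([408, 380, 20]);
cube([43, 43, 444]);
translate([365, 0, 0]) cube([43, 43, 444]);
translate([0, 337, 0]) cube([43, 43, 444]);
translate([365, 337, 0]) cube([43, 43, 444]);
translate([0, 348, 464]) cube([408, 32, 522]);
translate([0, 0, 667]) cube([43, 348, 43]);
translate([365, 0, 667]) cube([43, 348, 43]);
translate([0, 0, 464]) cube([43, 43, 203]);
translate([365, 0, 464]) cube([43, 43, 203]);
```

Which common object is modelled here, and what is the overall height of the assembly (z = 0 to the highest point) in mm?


A chair. The overall height is 986 mm.

A slab on four corner posts with a tall panel at the back — a chair. The seat slab sits at z = 444 with thickness 20, and the 522 mm backrest starts at the seat top, so the overall height is 444 + 20 + 522 = 986 mm.


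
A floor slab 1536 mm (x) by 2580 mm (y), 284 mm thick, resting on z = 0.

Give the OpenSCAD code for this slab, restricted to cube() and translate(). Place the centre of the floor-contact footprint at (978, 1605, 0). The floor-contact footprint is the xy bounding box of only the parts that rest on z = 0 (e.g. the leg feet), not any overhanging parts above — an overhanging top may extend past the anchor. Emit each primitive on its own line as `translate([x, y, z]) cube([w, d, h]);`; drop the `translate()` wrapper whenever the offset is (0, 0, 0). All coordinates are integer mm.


translate([210, 315, 0]) cube([1536, 2580, 284]);


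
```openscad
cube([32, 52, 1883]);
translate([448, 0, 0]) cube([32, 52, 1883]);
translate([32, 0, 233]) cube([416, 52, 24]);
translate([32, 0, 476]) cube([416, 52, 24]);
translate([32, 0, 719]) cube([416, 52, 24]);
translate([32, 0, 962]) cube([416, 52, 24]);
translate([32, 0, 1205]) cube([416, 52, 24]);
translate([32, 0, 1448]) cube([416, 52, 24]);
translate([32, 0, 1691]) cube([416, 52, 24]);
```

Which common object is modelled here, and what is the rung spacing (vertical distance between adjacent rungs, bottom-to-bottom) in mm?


A ladder. The rung spacing is 243 mm.

Two tall 32×52 posts with 7 short bars between them — a ladder. Adjacent rungs sit at z = 233 and z = 476, so the spacing is 476 − 233 = 243 mm.


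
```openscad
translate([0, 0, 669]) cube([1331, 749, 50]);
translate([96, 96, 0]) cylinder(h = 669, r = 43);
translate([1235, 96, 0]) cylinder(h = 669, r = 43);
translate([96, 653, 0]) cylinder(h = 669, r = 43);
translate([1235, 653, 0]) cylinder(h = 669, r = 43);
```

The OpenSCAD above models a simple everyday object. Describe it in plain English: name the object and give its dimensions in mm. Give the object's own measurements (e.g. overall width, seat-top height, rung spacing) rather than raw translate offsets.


A rectangular dining table. The top is 1331×749×50 mm with its upper surface at z = 719 mm. It stands on four round legs of 86 mm diameter, each leg's bounding box inset 53 mm from the nearest pair of top edges, running from the floor to the underside of the top.


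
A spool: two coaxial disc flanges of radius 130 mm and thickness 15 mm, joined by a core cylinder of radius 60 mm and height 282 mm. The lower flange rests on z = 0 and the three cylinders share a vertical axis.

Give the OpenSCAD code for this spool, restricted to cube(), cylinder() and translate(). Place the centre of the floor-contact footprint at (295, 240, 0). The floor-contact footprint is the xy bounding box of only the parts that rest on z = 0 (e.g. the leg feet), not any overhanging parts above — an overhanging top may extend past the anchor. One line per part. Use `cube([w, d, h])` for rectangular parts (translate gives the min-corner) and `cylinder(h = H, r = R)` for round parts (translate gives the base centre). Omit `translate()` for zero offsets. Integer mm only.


translate([295, 240, 0]) cylinder(h = 15, r = 130);
translate([295, 240, 15]) cylinder(h = 282, r = 60);
translate([295, 240, 297]) cylinder(h = 15, r = 130);


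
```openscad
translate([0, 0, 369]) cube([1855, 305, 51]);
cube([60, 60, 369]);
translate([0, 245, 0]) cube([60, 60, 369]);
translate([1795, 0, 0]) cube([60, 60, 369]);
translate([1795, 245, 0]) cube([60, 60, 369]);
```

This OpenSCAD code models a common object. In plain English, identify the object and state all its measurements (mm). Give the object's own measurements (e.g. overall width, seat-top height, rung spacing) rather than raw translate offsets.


A long wooden bench with a 1855 mm (x) × 305 mm (y) seat, 51 mm thick, its top surface 420 mm above the floor. Four 60 mm square legs at the seat corners, flush with the edges, run from z = 0 to the seat underside.


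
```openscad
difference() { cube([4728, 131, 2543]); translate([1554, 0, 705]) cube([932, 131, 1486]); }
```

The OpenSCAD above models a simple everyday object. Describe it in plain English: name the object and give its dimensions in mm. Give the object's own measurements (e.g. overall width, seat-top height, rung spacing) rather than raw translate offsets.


A wall 4728 mm long (x), 131 mm thick (y), 2543 mm tall, with a rectangular window opening cut through it. The opening is 932 mm wide and 1486 mm tall; its sill is at z = 705 mm and its near (−x) edge is 1554 mm from the wall's −x end. The opening passes through the full wall thickness.


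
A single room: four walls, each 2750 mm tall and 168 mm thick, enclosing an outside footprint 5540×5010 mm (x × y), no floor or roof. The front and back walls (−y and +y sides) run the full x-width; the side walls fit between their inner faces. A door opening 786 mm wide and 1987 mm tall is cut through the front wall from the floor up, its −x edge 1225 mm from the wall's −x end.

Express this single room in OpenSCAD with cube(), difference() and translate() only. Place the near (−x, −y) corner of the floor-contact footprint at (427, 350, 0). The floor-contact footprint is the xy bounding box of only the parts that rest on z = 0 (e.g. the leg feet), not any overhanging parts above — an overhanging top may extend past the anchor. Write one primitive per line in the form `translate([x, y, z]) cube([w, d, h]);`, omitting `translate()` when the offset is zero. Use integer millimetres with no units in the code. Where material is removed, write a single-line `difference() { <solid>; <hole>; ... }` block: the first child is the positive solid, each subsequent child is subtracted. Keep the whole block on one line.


difference() { translate([427, 350, 0]) cube([5540, 168, 2750]); translate([1652, 350, 0]) cube([786, 168, 1987]); }
translate([427, 5192, 0]) cube([5540, 168, 2750]);
translate([427, 518, 0]) cube([168, 4674, 2750]);
translate([5799, 518, 0]) cube([168, 4674, 2750]);


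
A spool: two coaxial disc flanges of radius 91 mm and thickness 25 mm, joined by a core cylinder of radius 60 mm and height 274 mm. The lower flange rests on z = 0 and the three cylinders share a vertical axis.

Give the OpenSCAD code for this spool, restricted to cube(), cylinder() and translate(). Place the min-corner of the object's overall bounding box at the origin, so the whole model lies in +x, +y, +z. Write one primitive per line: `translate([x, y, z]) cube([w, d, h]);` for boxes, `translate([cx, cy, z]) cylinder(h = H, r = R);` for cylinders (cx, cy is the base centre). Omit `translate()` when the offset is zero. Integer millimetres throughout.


translate([91, 91, 0]) cylinder(h = 25, r = 91);
translate([91, 91, 25]) cylinder(h = 274, r = 60);
translate([91, 91, 299]) cylinder(h = 25, r = 91);


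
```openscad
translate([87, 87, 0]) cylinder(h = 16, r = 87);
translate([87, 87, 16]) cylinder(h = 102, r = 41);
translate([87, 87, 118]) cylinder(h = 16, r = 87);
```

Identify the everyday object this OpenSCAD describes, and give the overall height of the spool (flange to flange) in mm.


A spool. The overall height is 134 mm.

Three coaxial cylinders, large–small–large — a spool. Two 16 mm flanges and a 102 mm core give 16 + 102 + 16 = 134 mm.


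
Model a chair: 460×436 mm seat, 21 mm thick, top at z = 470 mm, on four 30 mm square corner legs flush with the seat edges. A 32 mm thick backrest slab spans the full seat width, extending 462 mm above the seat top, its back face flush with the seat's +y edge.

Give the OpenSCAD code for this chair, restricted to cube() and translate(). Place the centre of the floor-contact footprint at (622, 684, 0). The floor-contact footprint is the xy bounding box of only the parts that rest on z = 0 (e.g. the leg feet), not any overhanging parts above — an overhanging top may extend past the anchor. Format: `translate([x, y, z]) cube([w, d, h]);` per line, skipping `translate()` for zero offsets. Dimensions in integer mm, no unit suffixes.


translate([392, 466, 449]) cube([460, 436, 21]);
translate([392, 466, 0]) cube([30, 30, 449]);
translate([822, 466, 0]) cube([30, 30, 449]);
translate([392, 872, 0]) cube([30, 30, 449]);
translate([822, 872, 0]) cube([30, 30, 449]);
translate([392, 870, 470]) cube([460, 32, 462]);


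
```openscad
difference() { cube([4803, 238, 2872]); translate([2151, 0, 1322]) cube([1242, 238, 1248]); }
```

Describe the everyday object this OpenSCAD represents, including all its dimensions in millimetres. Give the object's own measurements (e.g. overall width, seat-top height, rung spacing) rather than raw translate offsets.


A wall 4803 mm long (x), 238 mm thick (y), 2872 mm tall, with a rectangular window opening cut through it. The opening is 1242 mm wide and 1248 mm tall; its sill is at z = 1322 mm and its near (−x) edge is 2151 mm from the wall's −x end. The opening passes through the full wall thickness.


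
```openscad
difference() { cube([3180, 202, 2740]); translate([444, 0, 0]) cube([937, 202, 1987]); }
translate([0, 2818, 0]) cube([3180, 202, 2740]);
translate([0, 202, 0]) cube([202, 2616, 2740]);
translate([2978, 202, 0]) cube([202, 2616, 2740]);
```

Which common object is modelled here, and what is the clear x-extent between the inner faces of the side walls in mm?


A single room. The interior width is 2776 mm.

Four walls enclosing a rectangle with a door in the front wall — a room. Outside width 3180 minus two 202 mm walls gives 2776 mm.


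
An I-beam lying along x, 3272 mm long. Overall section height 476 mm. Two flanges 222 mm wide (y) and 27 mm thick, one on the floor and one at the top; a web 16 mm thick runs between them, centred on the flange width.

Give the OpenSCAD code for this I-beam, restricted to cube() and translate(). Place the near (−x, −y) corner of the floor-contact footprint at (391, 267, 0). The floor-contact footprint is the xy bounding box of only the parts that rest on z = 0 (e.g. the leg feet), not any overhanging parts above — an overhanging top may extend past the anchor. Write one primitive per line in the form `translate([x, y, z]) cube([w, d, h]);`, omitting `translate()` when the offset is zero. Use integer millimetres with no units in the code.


translate([391, 267, 0]) cube([3272, 222, 27]);
translate([391, 370, 27]) cube([3272, 16, 422]);
translate([391, 267, 449]) cube([3272, 222, 27]);


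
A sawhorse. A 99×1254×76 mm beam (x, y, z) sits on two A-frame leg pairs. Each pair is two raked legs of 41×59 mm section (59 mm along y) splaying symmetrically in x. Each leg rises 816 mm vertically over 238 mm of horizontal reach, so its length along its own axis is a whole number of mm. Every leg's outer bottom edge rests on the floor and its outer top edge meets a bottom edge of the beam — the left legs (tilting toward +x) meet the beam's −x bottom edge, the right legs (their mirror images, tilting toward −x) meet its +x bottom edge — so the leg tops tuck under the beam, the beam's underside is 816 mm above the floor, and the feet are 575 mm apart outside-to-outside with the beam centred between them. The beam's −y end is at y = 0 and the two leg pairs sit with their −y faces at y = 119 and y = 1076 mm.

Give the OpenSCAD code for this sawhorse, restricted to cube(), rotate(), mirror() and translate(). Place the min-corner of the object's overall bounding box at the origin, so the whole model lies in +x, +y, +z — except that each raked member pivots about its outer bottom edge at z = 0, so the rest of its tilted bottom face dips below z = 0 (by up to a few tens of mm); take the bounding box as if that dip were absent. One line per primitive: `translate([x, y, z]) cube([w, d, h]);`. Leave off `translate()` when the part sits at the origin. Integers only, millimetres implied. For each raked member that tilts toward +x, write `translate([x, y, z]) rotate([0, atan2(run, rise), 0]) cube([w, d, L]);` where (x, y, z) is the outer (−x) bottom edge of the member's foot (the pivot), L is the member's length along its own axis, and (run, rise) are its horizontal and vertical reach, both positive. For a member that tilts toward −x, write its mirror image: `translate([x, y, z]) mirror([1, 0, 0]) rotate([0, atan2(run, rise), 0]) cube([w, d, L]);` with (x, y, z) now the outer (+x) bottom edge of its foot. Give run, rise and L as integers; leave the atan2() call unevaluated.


translate([238, 0, 816]) cube([99, 1254, 76]);
translate([0, 119, 0]) rotate([0, atan2(238, 816), 0]) cube([41, 59, 850]);
translate([575, 119, 0]) mirror([1, 0, 0]) rotate([0, atan2(238, 816), 0]) cube([41, 59, 850]);
translate([0, 1076, 0]) rotate([0, atan2(238, 816), 0]) cube([41, 59, 850]);
translate([575, 1076, 0]) mirror([1, 0, 0]) rotate([0, atan2(238, 816), 0]) cube([41, 59, 850]);


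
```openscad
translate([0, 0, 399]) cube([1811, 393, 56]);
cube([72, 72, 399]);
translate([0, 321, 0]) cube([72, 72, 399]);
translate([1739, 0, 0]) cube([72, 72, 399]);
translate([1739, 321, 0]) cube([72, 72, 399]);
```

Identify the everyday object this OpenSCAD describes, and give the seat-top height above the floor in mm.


A bench. The seat-top height is 455 mm.

A long slab on four corner posts — a bench. The slab sits at z = 399 with thickness 56, so the top is 399 + 56 = 455 mm.


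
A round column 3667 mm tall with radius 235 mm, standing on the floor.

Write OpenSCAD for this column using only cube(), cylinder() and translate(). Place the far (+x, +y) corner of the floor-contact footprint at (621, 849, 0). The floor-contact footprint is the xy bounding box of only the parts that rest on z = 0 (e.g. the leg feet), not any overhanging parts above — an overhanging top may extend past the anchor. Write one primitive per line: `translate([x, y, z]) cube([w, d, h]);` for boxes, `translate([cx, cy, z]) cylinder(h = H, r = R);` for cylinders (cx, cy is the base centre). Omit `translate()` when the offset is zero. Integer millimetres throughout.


translate([386, 614, 0]) cylinder(h = 3667, r = 235);


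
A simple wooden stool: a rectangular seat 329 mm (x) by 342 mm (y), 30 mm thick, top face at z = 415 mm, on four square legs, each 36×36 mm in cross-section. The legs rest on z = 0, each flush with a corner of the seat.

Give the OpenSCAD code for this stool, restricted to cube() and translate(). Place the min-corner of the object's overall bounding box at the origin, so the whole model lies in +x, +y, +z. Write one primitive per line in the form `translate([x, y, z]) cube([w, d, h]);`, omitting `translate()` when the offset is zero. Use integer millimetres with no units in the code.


translate([0, 0, 385]) cube([329, 342, 30]);
cube([36, 36, 385]);
translate([293, 0, 0]) cube([36, 36, 385]);
translate([0, 306, 0]) cube([36, 36, 385]);
translate([293, 306, 0]) cube([36, 36, 385]);


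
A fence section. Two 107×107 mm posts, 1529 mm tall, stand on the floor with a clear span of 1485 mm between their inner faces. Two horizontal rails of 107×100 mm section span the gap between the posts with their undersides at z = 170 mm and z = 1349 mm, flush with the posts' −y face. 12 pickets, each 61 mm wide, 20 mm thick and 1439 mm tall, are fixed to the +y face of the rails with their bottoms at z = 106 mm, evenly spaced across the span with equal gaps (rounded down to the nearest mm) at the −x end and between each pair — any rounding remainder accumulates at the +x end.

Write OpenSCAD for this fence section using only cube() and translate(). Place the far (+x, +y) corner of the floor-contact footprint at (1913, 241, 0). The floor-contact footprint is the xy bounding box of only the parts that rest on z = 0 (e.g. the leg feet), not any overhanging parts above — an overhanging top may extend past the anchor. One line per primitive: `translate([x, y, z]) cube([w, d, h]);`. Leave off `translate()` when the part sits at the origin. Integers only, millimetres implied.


translate([214, 134, 0]) cube([107, 107, 1529]);
translate([1806, 134, 0]) cube([107, 107, 1529]);
translate([321, 134, 170]) cube([1485, 107, 100]);
translate([321, 134, 1349]) cube([1485, 107, 100]);
translate([378, 241, 106]) cube([61, 20, 1439]);
translate([496, 241, 106]) cube([61, 20, 1439]);
translate([614, 241, 106]) cube([61, 20, 1439]);
translate([732, 241, 106]) cube([61, 20, 1439]);
translate([850, 241, 106]) cube([61, 20, 1439]);
translate([968, 241, 106]) cube([61, 20, 1439]);
translate([1086, 241, 106]) cube([61, 20, 1439]);
translate([1204, 241, 106]) cube([61, 20, 1439]);
translate([1322, 241, 106]) cube([61, 20, 1439]);
translate([1440, 241, 106]) cube([61, 20, 1439]);
translate([1558, 241, 106]) cube([61, 20, 1439]);
translate([1676, 241, 106]) cube([61, 20, 1439]);


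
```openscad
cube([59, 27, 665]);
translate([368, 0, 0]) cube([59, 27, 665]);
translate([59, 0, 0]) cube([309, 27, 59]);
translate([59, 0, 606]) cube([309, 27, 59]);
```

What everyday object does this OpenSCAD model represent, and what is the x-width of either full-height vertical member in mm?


A picture frame. The border width is 59 mm.

Four thin pieces enclosing a rectangular opening — a picture frame. The two full-height stiles are 665 mm tall; the top rail sits at z = 606 and is 59 mm tall, so the border above the opening is 665 − 606 = 59 mm, matching the stile x-width.


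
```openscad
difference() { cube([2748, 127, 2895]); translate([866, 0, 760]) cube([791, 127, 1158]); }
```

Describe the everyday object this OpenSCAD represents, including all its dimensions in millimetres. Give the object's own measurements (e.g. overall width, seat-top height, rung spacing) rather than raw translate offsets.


A wall 2748 mm long (x), 127 mm thick (y), 2895 mm tall, with a rectangular window opening cut through it. The opening is 791 mm wide and 1158 mm tall; its sill is at z = 760 mm and its near (−x) edge is 866 mm from the wall's −x end. The opening passes through the full wall thickness.
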